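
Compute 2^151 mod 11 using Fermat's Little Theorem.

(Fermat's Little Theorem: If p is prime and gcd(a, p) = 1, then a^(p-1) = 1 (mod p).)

Step 1: Since 11 is prime, by Fermat's Little Theorem: 2^10 = 1 (mod 11).
Step 2: Reduce exponent: 151 mod 10 = 1.
Step 3: So 2^151 = 2^1 (mod 11).
Step 4: 2^1 mod 11 = 2.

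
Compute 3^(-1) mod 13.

Step 1: We need x such that 3 * x = 1 (mod 13).
Step 2: Using the extended Euclidean algorithm or trial:
  3 * 9 = 27 = 2 * 13 + 1.
Step 3: Since 27 mod 13 = 1, the inverse is x = 9.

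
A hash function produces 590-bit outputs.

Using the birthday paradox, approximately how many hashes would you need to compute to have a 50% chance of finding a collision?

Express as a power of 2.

Step 1: The birthday paradox gives collision probability ~50% after sqrt(2^n) = 2^(n/2) hashes.
Step 2: For 590-bit output: 2^(590/2) = 2^295.
Step 3: Approximately 2^295 hash computations needed.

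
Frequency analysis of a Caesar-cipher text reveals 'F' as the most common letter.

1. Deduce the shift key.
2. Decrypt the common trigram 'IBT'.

Step 1: In English, 'E' is the most frequent letter (12.7%).
Step 2: The most frequent ciphertext letter is 'F' (position 5).
Step 3: Shift = (5 - 4) mod 26 = 1.
Step 4: Decrypt 'IBT' by shifting back 1:
  I -> H
  B -> A
  T -> S
Step 5: 'IBT' decrypts to 'HAS'.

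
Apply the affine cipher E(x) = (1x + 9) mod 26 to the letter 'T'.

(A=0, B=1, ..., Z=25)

Step 1: Convert 'T' to number: x = 19.
Step 2: E(19) = (1 * 19 + 9) mod 26 = 28 mod 26 = 2.
Step 3: Convert 2 back to letter: C.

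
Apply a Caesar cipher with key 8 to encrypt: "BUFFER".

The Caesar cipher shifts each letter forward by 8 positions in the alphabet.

Step 1: For each letter, shift forward by 8 positions (mod 26).
  B (position 1) -> position (1+8) mod 26 = 9 -> J
  U (position 20) -> position (20+8) mod 26 = 2 -> C
  F (position 5) -> position (5+8) mod 26 = 13 -> N
  F (position 5) -> position (5+8) mod 26 = 13 -> N
  E (position 4) -> position (4+8) mod 26 = 12 -> M
  R (position 17) -> position (17+8) mod 26 = 25 -> Z
Result: JCNNMZ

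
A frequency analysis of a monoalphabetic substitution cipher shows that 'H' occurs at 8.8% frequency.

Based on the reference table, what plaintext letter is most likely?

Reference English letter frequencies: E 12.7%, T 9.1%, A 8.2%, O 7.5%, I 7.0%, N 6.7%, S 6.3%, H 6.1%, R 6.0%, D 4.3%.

Step 1: The observed frequency is 8.8%.
Step 2: Compare with English frequencies:
  E: 12.7% (difference: 3.9%)
  T: 9.1% (difference: 0.3%) <-- closest
  A: 8.2% (difference: 0.6%)
  O: 7.5% (difference: 1.3%)
  I: 7.0% (difference: 1.8%)
  N: 6.7% (difference: 2.1%)
  S: 6.3% (difference: 2.5%)
  H: 6.1% (difference: 2.7%)
  R: 6.0% (difference: 2.8%)
  D: 4.3% (difference: 4.5%)
Step 3: 'H' most likely represents 'T' (frequency 9.1%).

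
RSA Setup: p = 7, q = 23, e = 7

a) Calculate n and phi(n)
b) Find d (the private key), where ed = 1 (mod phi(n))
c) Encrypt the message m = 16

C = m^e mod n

Step 1: n = 7 * 23 = 161.
Step 2: phi(n) = (7-1)(23-1) = 6 * 22 = 132.
Step 3: Find d = 7^(-1) mod 132 = 19.
  Verify: 7 * 19 = 133 = 1 (mod 132).
Step 4: C = 16^7 mod 161 = 156.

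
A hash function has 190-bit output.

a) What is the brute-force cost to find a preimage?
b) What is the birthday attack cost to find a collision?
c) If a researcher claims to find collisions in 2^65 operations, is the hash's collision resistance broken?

Step 1: Preimage resistance requires brute-force of 2^190 operations.
Step 2: Collision resistance (birthday bound) = 2^(190/2) = 2^95.
Step 3: The claimed attack costs 2^65 operations.
Step 4: Since 2^65 < 2^95, the claimed attack beats the generic birthday bound, so collision resistance is broken.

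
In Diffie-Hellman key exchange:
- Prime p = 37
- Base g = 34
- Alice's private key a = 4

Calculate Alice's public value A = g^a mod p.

Step 1: A = g^a mod p = 34^4 mod 37.
  34^1 mod 37 = 34
  34^2 mod 37 = (34 * 34) mod 37 = 9
  34^3 mod 37 = (9 * 34) mod 37 = 10
  34^4 mod 37 = (10 * 34) mod 37 = 7
Result: A = 7.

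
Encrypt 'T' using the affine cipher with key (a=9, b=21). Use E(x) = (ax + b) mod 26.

Step 1: Convert 'T' to number: x = 19.
Step 2: E(19) = (9 * 19 + 21) mod 26 = 192 mod 26 = 10.
Step 3: Convert 10 back to letter: K.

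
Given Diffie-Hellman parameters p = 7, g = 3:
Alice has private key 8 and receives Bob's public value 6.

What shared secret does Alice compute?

Step 1: s = B^a mod p = 6^8 mod 7.
  6^1 mod 7 = 6
  6^2 mod 7 = (6 * 6) mod 7 = 1
  6^3 mod 7 = (1 * 6) mod 7 = 6
  6^4 mod 7 = (6 * 6) mod 7 = 1
  6^5 mod 7 = (1 * 6) mod 7 = 6
  6^6 mod 7 = (6 * 6) mod 7 = 1
  6^7 mod 7 = (1 * 6) mod 7 = 6
  6^8 mod 7 = (6 * 6) mod 7 = 1
Result: shared secret = 1.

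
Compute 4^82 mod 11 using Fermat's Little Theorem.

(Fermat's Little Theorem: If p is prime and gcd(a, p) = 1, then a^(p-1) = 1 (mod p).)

Step 1: Since 11 is prime, by Fermat's Little Theorem: 4^10 = 1 (mod 11).
Step 2: Reduce exponent: 82 mod 10 = 2.
Step 3: So 4^82 = 4^2 (mod 11).
Step 4: 4^2 mod 11 = 5.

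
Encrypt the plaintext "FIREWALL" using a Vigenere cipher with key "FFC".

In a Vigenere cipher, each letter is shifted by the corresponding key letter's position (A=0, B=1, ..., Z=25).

Step 1: Repeat key to match plaintext length:
  Plaintext: FIREWALL
  Key:       FFCFFCFF
Step 2: Encrypt each letter:
  F(5) + F(5) = (5+5) mod 26 = 10 = K
  I(8) + F(5) = (8+5) mod 26 = 13 = N
  R(17) + C(2) = (17+2) mod 26 = 19 = T
  E(4) + F(5) = (4+5) mod 26 = 9 = J
  W(22) + F(5) = (22+5) mod 26 = 1 = B
  A(0) + C(2) = (0+2) mod 26 = 2 = C
  L(11) + F(5) = (11+5) mod 26 = 16 = Q
  L(11) + F(5) = (11+5) mod 26 = 16 = Q
Ciphertext: KNTJBCQQ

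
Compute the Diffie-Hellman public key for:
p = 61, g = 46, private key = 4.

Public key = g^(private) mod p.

Step 1: A = g^a mod p = 46^4 mod 61.
  46^1 mod 61 = 46
  46^2 mod 61 = (46 * 46) mod 61 = 42
  46^3 mod 61 = (42 * 46) mod 61 = 41
  46^4 mod 61 = (41 * 46) mod 61 = 56
Result: A = 56.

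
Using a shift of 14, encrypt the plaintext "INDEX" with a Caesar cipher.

Step 1: For each letter, shift forward by 14 positions (mod 26).
  I (position 8) -> position (8+14) mod 26 = 22 -> W
  N (position 13) -> position (13+14) mod 26 = 1 -> B
  D (position 3) -> position (3+14) mod 26 = 17 -> R
  E (position 4) -> position (4+14) mod 26 = 18 -> S
  X (position 23) -> position (23+14) mod 26 = 11 -> L
Result: WBRSL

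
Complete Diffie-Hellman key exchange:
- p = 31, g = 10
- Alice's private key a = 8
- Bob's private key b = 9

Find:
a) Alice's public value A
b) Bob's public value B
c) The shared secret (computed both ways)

Step 1: A = g^a mod p = 10^8 mod 31 = 14.
Step 2: B = g^b mod p = 10^9 mod 31 = 16.
Step 3: Alice computes s = B^a mod p = 16^8 mod 31 = 4.
Step 4: Bob computes s = A^b mod p = 14^9 mod 31 = 4.
Both sides agree: shared secret = 4.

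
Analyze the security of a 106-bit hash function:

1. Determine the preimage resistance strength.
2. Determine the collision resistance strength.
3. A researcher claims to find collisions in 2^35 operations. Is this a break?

Step 1: Preimage resistance requires brute-force of 2^106 operations.
Step 2: Collision resistance (birthday bound) = 2^(106/2) = 2^53.
Step 3: The claimed attack costs 2^35 operations.
Step 4: Since 2^35 < 2^53, the claimed attack beats the generic birthday bound, so collision resistance is broken.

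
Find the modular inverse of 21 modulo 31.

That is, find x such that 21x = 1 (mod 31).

Step 1: We need x such that 21 * x = 1 (mod 31).
Step 2: Using the extended Euclidean algorithm or trial:
  21 * 3 = 63 = 2 * 31 + 1.
Step 3: Since 63 mod 31 = 1, the inverse is x = 3.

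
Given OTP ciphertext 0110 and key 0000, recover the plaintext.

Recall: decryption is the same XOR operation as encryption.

Step 1: XOR ciphertext with key:
  Ciphertext: 0110
  Key:        0000
  XOR:        0110
Step 2: Plaintext = 0110 = 6 in decimal.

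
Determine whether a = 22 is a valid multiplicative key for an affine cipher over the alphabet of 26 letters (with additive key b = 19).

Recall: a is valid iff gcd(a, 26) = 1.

Step 1: Compute gcd(22, 26).
Step 2: gcd(22, 26) = 2.
Since gcd = 2 != 1, 22 shares a common factor with 26, so it cannot be used.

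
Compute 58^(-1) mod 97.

Step 1: We need x such that 58 * x = 1 (mod 97).
Step 2: Using the extended Euclidean algorithm or trial:
  58 * 92 = 5336 = 55 * 97 + 1.
Step 3: Since 5336 mod 97 = 1, the inverse is x = 92.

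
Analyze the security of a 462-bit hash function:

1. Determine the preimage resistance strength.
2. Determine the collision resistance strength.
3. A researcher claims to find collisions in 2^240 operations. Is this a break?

Step 1: Preimage resistance requires brute-force of 2^462 operations.
Step 2: Collision resistance (birthday bound) = 2^(462/2) = 2^231.
Step 3: The claimed attack costs 2^240 operations.
Step 4: Since 2^240 >= 2^231, the claimed attack is no faster than the generic birthday attack, so this does not break collision resistance.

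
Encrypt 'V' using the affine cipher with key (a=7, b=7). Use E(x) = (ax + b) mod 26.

Step 1: Convert 'V' to number: x = 21.
Step 2: E(21) = (7 * 21 + 7) mod 26 = 154 mod 26 = 24.
Step 3: Convert 24 back to letter: Y.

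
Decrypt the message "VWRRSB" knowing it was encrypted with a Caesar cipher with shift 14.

Step 1: Reverse the shift by subtracting 14 from each letter position.
  V (position 21) -> position (21-14) mod 26 = 7 -> H
  W (position 22) -> position (22-14) mod 26 = 8 -> I
  R (position 17) -> position (17-14) mod 26 = 3 -> D
  R (position 17) -> position (17-14) mod 26 = 3 -> D
  S (position 18) -> position (18-14) mod 26 = 4 -> E
  B (position 1) -> position (1-14) mod 26 = 13 -> N
Decrypted message: HIDDEN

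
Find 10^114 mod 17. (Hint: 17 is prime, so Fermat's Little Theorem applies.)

Step 1: Since 17 is prime, by Fermat's Little Theorem: 10^16 = 1 (mod 17).
Step 2: Reduce exponent: 114 mod 16 = 2.
Step 3: So 10^114 = 10^2 (mod 17).
Step 4: 10^2 mod 17 = 15.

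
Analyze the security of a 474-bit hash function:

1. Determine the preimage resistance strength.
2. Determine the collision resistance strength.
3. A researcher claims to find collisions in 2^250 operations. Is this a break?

Step 1: Preimage resistance requires brute-force of 2^474 operations.
Step 2: Collision resistance (birthday bound) = 2^(474/2) = 2^237.
Step 3: The claimed attack costs 2^250 operations.
Step 4: Since 2^250 >= 2^237, the claimed attack is no faster than the generic birthday attack, so this does not break collision resistance.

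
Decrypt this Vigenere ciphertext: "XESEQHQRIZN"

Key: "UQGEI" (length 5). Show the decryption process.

Step 1: Key 'UQGEI' has length 5. Extended key: UQGEIUQGEIU
Step 2: Decrypt each position:
  X(23) - U(20) = 3 = D
  E(4) - Q(16) = 14 = O
  S(18) - G(6) = 12 = M
  E(4) - E(4) = 0 = A
  Q(16) - I(8) = 8 = I
  H(7) - U(20) = 13 = N
  Q(16) - Q(16) = 0 = A
  R(17) - G(6) = 11 = L
  I(8) - E(4) = 4 = E
  Z(25) - I(8) = 17 = R
  N(13) - U(20) = 19 = T
Plaintext: DOMAINALERT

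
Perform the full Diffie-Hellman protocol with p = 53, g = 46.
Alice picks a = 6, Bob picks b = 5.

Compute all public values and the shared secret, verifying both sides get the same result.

Step 1: A = g^a mod p = 46^6 mod 53 = 42.
Step 2: B = g^b mod p = 46^5 mod 53 = 47.
Step 3: Alice computes s = B^a mod p = 47^6 mod 53 = 16.
Step 4: Bob computes s = A^b mod p = 42^5 mod 53 = 16.
Both sides agree: shared secret = 16.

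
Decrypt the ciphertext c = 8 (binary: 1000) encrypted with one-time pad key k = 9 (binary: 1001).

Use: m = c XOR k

Step 1: XOR ciphertext with key:
  Ciphertext: 1000
  Key:        1001
  XOR:        0001
Step 2: Plaintext = 0001 = 1 in decimal.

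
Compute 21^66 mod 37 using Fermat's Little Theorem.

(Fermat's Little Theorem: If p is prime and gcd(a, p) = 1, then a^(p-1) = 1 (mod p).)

Step 1: Since 37 is prime, by Fermat's Little Theorem: 21^36 = 1 (mod 37).
Step 2: Reduce exponent: 66 mod 36 = 30.
Step 3: So 21^66 = 21^30 (mod 37).
Step 4: 21^30 mod 37 = 26.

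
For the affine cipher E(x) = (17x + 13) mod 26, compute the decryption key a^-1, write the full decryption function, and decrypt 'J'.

Step 1: Find a^-1, the modular inverse of 17 mod 26.
Step 2: We need 17 * a^-1 = 1 (mod 26).
Step 3: 17 * 23 = 391 = 15 * 26 + 1, so a^-1 = 23.
Step 4: D(y) = 23(y - 13) mod 26.
Step 5: Apply to 'J' (y = 9): D(9) = 23 * (9 - 13) mod 26 = 23 * -4 mod 26 = 12 -> 'M'.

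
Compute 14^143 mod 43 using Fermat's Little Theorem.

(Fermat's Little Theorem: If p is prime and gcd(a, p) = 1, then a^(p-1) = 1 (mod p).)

Step 1: Since 43 is prime, by Fermat's Little Theorem: 14^42 = 1 (mod 43).
Step 2: Reduce exponent: 143 mod 42 = 17.
Step 3: So 14^143 = 14^17 (mod 43).
Step 4: 14^17 mod 43 = 38.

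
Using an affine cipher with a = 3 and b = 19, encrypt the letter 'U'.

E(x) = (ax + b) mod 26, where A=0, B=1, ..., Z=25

Step 1: Convert 'U' to number: x = 20.
Step 2: E(20) = (3 * 20 + 19) mod 26 = 79 mod 26 = 1.
Step 3: Convert 1 back to letter: B.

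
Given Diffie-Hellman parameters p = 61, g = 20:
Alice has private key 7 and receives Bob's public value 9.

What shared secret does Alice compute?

Step 1: s = B^a mod p = 9^7 mod 61.
  9^1 mod 61 = 9
  9^2 mod 61 = (9 * 9) mod 61 = 20
  9^3 mod 61 = (20 * 9) mod 61 = 58
  9^4 mod 61 = (58 * 9) mod 61 = 34
  9^5 mod 61 = (34 * 9) mod 61 = 1
  9^6 mod 61 = (1 * 9) mod 61 = 9
  9^7 mod 61 = (9 * 9) mod 61 = 20
Result: shared secret = 20.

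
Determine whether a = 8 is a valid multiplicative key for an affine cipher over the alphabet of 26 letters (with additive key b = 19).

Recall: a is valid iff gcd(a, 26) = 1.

Step 1: Compute gcd(8, 26).
Step 2: gcd(8, 26) = 2.
Since gcd = 2 != 1, 8 shares a common factor with 26, so it cannot be used.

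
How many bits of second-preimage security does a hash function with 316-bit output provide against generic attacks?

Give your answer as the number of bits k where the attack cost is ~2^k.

Step 1: The hash has a 316-bit output.
Step 2: Second-preimage resistance means: given a specific input x, it should be infeasible to find a different y with h(y) = h(x).
With a 316-bit output, a generic search for a second preimage costs about 2^316 evaluations (each trial matches the fixed target with probability 2^-316).
Step 3: Security level = 316 bits.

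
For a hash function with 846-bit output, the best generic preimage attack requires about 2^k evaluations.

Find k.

Step 1: The hash has a 846-bit output.
Step 2: Preimage resistance means: given a digest h(x), it should be infeasible to find any input that hashes to it.
With a 846-bit output there are 2^846 possible digests, so a generic brute-force preimage search costs about 2^846 evaluations.
Step 3: Security level = 846 bits.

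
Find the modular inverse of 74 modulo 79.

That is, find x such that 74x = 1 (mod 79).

Step 1: We need x such that 74 * x = 1 (mod 79).
Step 2: Using the extended Euclidean algorithm or trial:
  74 * 63 = 4662 = 59 * 79 + 1.
Step 3: Since 4662 mod 79 = 1, the inverse is x = 63.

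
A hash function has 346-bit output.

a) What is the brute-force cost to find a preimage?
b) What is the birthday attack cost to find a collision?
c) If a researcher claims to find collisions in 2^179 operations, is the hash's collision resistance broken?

Step 1: Preimage resistance requires brute-force of 2^346 operations.
Step 2: Collision resistance (birthday bound) = 2^(346/2) = 2^173.
Step 3: The claimed attack costs 2^179 operations.
Step 4: Since 2^179 >= 2^173, the claimed attack is no faster than the generic birthday attack, so this does not break collision resistance.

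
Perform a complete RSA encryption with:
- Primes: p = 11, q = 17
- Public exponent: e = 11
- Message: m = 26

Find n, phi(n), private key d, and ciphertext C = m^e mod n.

Step 1: n = 11 * 17 = 187.
Step 2: phi(n) = (11-1)(17-1) = 10 * 16 = 160.
Step 3: Find d = 11^(-1) mod 160 = 131.
  Verify: 11 * 131 = 1441 = 1 (mod 160).
Step 4: C = 26^11 mod 187 = 15.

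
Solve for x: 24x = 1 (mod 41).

Step 1: We need x such that 24 * x = 1 (mod 41).
Step 2: Using the extended Euclidean algorithm or trial:
  24 * 12 = 288 = 7 * 41 + 1.
Step 3: Since 288 mod 41 = 1, the inverse is x = 12.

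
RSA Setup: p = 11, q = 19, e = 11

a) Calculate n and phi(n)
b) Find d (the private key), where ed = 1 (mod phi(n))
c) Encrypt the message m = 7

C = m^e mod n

Step 1: n = 11 * 19 = 209.
Step 2: phi(n) = (11-1)(19-1) = 10 * 18 = 180.
Step 3: Find d = 11^(-1) mod 180 = 131.
  Verify: 11 * 131 = 1441 = 1 (mod 180).
Step 4: C = 7^11 mod 209 = 106.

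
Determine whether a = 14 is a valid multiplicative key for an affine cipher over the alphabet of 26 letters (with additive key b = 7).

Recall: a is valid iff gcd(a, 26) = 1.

Step 1: Compute gcd(14, 26).
Step 2: gcd(14, 26) = 2.
Since gcd = 2 != 1, 14 shares a common factor with 26, so it cannot be used.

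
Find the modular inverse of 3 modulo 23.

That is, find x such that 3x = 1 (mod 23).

Step 1: We need x such that 3 * x = 1 (mod 23).
Step 2: Using the extended Euclidean algorithm or trial:
  3 * 8 = 24 = 1 * 23 + 1.
Step 3: Since 24 mod 23 = 1, the inverse is x = 8.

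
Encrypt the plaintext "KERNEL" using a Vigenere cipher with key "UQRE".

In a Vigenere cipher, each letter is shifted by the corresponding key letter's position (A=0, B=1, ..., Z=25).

Step 1: Repeat key to match plaintext length:
  Plaintext: KERNEL
  Key:       UQREUQ
Step 2: Encrypt each letter:
  K(10) + U(20) = (10+20) mod 26 = 4 = E
  E(4) + Q(16) = (4+16) mod 26 = 20 = U
  R(17) + R(17) = (17+17) mod 26 = 8 = I
  N(13) + E(4) = (13+4) mod 26 = 17 = R
  E(4) + U(20) = (4+20) mod 26 = 24 = Y
  L(11) + Q(16) = (11+16) mod 26 = 1 = B
Ciphertext: EUIRYB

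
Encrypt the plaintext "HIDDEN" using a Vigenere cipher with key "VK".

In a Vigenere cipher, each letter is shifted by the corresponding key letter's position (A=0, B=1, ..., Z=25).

Step 1: Repeat key to match plaintext length:
  Plaintext: HIDDEN
  Key:       VKVKVK
Step 2: Encrypt each letter:
  H(7) + V(21) = (7+21) mod 26 = 2 = C
  I(8) + K(10) = (8+10) mod 26 = 18 = S
  D(3) + V(21) = (3+21) mod 26 = 24 = Y
  D(3) + K(10) = (3+10) mod 26 = 13 = N
  E(4) + V(21) = (4+21) mod 26 = 25 = Z
  N(13) + K(10) = (13+10) mod 26 = 23 = X
Ciphertext: CSYNZX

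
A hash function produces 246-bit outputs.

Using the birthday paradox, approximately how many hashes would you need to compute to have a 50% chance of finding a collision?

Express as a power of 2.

Step 1: The birthday paradox gives collision probability ~50% after sqrt(2^n) = 2^(n/2) hashes.
Step 2: For 246-bit output: 2^(246/2) = 2^123.
Step 3: Approximately 2^123 hash computations needed.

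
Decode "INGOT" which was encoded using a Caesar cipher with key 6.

Step 1: Reverse the shift by subtracting 6 from each letter position.
  I (position 8) -> position (8-6) mod 26 = 2 -> C
  N (position 13) -> position (13-6) mod 26 = 7 -> H
  G (position 6) -> position (6-6) mod 26 = 0 -> A
  O (position 14) -> position (14-6) mod 26 = 8 -> I
  T (position 19) -> position (19-6) mod 26 = 13 -> N
Decrypted message: CHAIN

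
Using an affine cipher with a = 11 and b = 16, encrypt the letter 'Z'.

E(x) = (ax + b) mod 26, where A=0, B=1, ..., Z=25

Step 1: Convert 'Z' to number: x = 25.
Step 2: E(25) = (11 * 25 + 16) mod 26 = 291 mod 26 = 5.
Step 3: Convert 5 back to letter: F.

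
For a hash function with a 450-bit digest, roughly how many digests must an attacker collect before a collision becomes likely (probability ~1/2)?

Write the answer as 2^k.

Step 1: The birthday paradox gives collision probability ~50% after sqrt(2^n) = 2^(n/2) hashes.
Step 2: For 450-bit output: 2^(450/2) = 2^225.
Step 3: Approximately 2^225 hash computations needed.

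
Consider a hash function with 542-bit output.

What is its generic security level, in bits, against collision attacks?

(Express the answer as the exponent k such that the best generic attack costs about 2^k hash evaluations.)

Step 1: The hash has a 542-bit output.
Step 2: Collision resistance means it should be infeasible to find any x != y with h(x) = h(y).
By the birthday bound, a generic collision search succeeds after about sqrt(2^542) = 2^(542/2) = 2^271 evaluations.
Step 3: Security level = 271 bits.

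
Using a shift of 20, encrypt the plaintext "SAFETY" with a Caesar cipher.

Step 1: For each letter, shift forward by 20 positions (mod 26).
  S (position 18) -> position (18+20) mod 26 = 12 -> M
  A (position 0) -> position (0+20) mod 26 = 20 -> U
  F (position 5) -> position (5+20) mod 26 = 25 -> Z
  E (position 4) -> position (4+20) mod 26 = 24 -> Y
  T (position 19) -> position (19+20) mod 26 = 13 -> N
  Y (position 24) -> position (24+20) mod 26 = 18 -> S
Result: MUZYNS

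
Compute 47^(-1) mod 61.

Step 1: We need x such that 47 * x = 1 (mod 61).
Step 2: Using the extended Euclidean algorithm or trial:
  47 * 13 = 611 = 10 * 61 + 1.
Step 3: Since 611 mod 61 = 1, the inverse is x = 13.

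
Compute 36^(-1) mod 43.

Step 1: We need x such that 36 * x = 1 (mod 43).
Step 2: Using the extended Euclidean algorithm or trial:
  36 * 6 = 216 = 5 * 43 + 1.
Step 3: Since 216 mod 43 = 1, the inverse is x = 6.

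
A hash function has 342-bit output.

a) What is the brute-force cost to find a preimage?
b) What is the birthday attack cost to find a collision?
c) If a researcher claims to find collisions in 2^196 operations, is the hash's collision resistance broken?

Step 1: Preimage resistance requires brute-force of 2^342 operations.
Step 2: Collision resistance (birthday bound) = 2^(342/2) = 2^171.
Step 3: The claimed attack costs 2^196 operations.
Step 4: Since 2^196 >= 2^171, the claimed attack is no faster than the generic birthday attack, so this does not break collision resistance.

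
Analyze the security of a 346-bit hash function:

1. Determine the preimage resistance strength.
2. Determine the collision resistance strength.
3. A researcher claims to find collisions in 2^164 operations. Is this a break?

Step 1: Preimage resistance requires brute-force of 2^346 operations.
Step 2: Collision resistance (birthday bound) = 2^(346/2) = 2^173.
Step 3: The claimed attack costs 2^164 operations.
Step 4: Since 2^164 < 2^173, the claimed attack beats the generic birthday bound, so collision resistance is broken.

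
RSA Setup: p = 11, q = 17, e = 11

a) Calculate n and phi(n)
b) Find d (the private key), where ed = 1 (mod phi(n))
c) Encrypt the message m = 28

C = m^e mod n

Step 1: n = 11 * 17 = 187.
Step 2: phi(n) = (11-1)(17-1) = 10 * 16 = 160.
Step 3: Find d = 11^(-1) mod 160 = 131.
  Verify: 11 * 131 = 1441 = 1 (mod 160).
Step 4: C = 28^11 mod 187 = 182.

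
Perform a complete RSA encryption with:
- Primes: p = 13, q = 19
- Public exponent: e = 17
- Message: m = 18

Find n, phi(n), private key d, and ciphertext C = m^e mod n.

Step 1: n = 13 * 19 = 247.
Step 2: phi(n) = (13-1)(19-1) = 12 * 18 = 216.
Step 3: Find d = 17^(-1) mod 216 = 89.
  Verify: 17 * 89 = 1513 = 1 (mod 216).
Step 4: C = 18^17 mod 247 = 18.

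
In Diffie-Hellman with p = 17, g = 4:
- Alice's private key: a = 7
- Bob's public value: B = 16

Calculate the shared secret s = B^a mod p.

Step 1: s = B^a mod p = 16^7 mod 17.
  16^1 mod 17 = 16
  16^2 mod 17 = (16 * 16) mod 17 = 1
  16^3 mod 17 = (1 * 16) mod 17 = 16
  16^4 mod 17 = (16 * 16) mod 17 = 1
  16^5 mod 17 = (1 * 16) mod 17 = 16
  16^6 mod 17 = (16 * 16) mod 17 = 1
  16^7 mod 17 = (1 * 16) mod 17 = 16
Result: shared secret = 16.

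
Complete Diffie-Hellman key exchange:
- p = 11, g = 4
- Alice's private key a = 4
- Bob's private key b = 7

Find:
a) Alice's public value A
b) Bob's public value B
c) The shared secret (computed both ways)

Step 1: A = g^a mod p = 4^4 mod 11 = 3.
Step 2: B = g^b mod p = 4^7 mod 11 = 5.
Step 3: Alice computes s = B^a mod p = 5^4 mod 11 = 9.
Step 4: Bob computes s = A^b mod p = 3^7 mod 11 = 9.
Both sides agree: shared secret = 9.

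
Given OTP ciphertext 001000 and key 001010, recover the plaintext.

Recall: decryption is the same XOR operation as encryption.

Step 1: XOR ciphertext with key:
  Ciphertext: 001000
  Key:        001010
  XOR:        000010
Step 2: Plaintext = 000010 = 2 in decimal.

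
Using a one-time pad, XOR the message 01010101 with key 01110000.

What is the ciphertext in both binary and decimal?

Step 1: Write out the XOR operation bit by bit:
  Message: 01010101
  Key:     01110000
  XOR:     00100101
Step 2: Convert to decimal: 00100101 = 37.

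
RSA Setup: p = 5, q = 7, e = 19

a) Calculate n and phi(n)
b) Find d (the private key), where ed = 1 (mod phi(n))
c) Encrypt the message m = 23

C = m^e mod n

Step 1: n = 5 * 7 = 35.
Step 2: phi(n) = (5-1)(7-1) = 4 * 6 = 24.
Step 3: Find d = 19^(-1) mod 24 = 19.
  Verify: 19 * 19 = 361 = 1 (mod 24).
Step 4: C = 23^19 mod 35 = 2.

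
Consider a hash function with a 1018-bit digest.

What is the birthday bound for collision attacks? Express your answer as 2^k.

Step 1: The birthday paradox gives collision probability ~50% after sqrt(2^n) = 2^(n/2) hashes.
Step 2: For 1018-bit output: 2^(1018/2) = 2^509.
Step 3: Approximately 2^509 hash computations needed.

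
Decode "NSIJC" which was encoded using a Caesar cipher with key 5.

Step 1: Reverse the shift by subtracting 5 from each letter position.
  N (position 13) -> position (13-5) mod 26 = 8 -> I
  S (position 18) -> position (18-5) mod 26 = 13 -> N
  I (position 8) -> position (8-5) mod 26 = 3 -> D
  J (position 9) -> position (9-5) mod 26 = 4 -> E
  C (position 2) -> position (2-5) mod 26 = 23 -> X
Decrypted message: INDEX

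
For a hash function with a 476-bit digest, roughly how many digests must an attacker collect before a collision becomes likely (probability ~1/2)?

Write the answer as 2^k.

Step 1: The birthday paradox gives collision probability ~50% after sqrt(2^n) = 2^(n/2) hashes.
Step 2: For 476-bit output: 2^(476/2) = 2^238.
Step 3: Approximately 2^238 hash computations needed.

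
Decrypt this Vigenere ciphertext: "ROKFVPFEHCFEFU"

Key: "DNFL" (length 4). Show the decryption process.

Step 1: Key 'DNFL' has length 4. Extended key: DNFLDNFLDNFLDN
Step 2: Decrypt each position:
  R(17) - D(3) = 14 = O
  O(14) - N(13) = 1 = B
  K(10) - F(5) = 5 = F
  F(5) - L(11) = 20 = U
  V(21) - D(3) = 18 = S
  P(15) - N(13) = 2 = C
  F(5) - F(5) = 0 = A
  E(4) - L(11) = 19 = T
  H(7) - D(3) = 4 = E
  C(2) - N(13) = 15 = P
  F(5) - F(5) = 0 = A
  E(4) - L(11) = 19 = T
  F(5) - D(3) = 2 = C
  U(20) - N(13) = 7 = H
Plaintext: OBFUSCATEPATCH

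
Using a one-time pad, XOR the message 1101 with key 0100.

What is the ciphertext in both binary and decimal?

Step 1: Write out the XOR operation bit by bit:
  Message: 1101
  Key:     0100
  XOR:     1001
Step 2: Convert to decimal: 1001 = 9.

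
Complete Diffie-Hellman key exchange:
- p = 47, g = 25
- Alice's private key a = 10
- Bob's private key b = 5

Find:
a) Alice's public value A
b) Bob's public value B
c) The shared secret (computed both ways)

Step 1: A = g^a mod p = 25^10 mod 47 = 3.
Step 2: B = g^b mod p = 25^5 mod 47 = 12.
Step 3: Alice computes s = B^a mod p = 12^10 mod 47 = 8.
Step 4: Bob computes s = A^b mod p = 3^5 mod 47 = 8.
Both sides agree: shared secret = 8.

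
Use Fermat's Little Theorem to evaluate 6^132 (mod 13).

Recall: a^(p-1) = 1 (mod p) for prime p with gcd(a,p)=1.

Step 1: Since 13 is prime, by Fermat's Little Theorem: 6^12 = 1 (mod 13).
Step 2: Reduce exponent: 132 mod 12 = 0.
Step 3: So 6^132 = 6^0 (mod 13).
Step 4: 6^0 mod 13 = 1.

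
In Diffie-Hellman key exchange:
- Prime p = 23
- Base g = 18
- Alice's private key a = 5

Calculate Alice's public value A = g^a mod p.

Step 1: A = g^a mod p = 18^5 mod 23.
  18^1 mod 23 = 18
  18^2 mod 23 = (18 * 18) mod 23 = 2
  18^3 mod 23 = (2 * 18) mod 23 = 13
  18^4 mod 23 = (13 * 18) mod 23 = 4
  18^5 mod 23 = (4 * 18) mod 23 = 3
Result: A = 3.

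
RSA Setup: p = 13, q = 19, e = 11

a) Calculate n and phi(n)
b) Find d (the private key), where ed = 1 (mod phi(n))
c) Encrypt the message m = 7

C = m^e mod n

Step 1: n = 13 * 19 = 247.
Step 2: phi(n) = (13-1)(19-1) = 12 * 18 = 216.
Step 3: Find d = 11^(-1) mod 216 = 59.
  Verify: 11 * 59 = 649 = 1 (mod 216).
Step 4: C = 7^11 mod 247 = 106.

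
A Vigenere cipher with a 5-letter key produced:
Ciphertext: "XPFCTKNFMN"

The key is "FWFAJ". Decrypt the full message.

Step 1: Key 'FWFAJ' has length 5. Extended key: FWFAJFWFAJ
Step 2: Decrypt each position:
  X(23) - F(5) = 18 = S
  P(15) - W(22) = 19 = T
  F(5) - F(5) = 0 = A
  C(2) - A(0) = 2 = C
  T(19) - J(9) = 10 = K
  K(10) - F(5) = 5 = F
  N(13) - W(22) = 17 = R
  F(5) - F(5) = 0 = A
  M(12) - A(0) = 12 = M
  N(13) - J(9) = 4 = E
Plaintext: STACKFRAME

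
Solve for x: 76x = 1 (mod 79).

Step 1: We need x such that 76 * x = 1 (mod 79).
Step 2: Using the extended Euclidean algorithm or trial:
  76 * 26 = 1976 = 25 * 79 + 1.
Step 3: Since 1976 mod 79 = 1, the inverse is x = 26.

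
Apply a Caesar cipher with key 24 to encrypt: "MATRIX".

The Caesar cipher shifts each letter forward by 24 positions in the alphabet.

Step 1: For each letter, shift forward by 24 positions (mod 26).
  M (position 12) -> position (12+24) mod 26 = 10 -> K
  A (position 0) -> position (0+24) mod 26 = 24 -> Y
  T (position 19) -> position (19+24) mod 26 = 17 -> R
  R (position 17) -> position (17+24) mod 26 = 15 -> P
  I (position 8) -> position (8+24) mod 26 = 6 -> G
  X (position 23) -> position (23+24) mod 26 = 21 -> V
Result: KYRPGV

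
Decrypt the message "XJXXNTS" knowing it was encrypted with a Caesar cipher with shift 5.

Step 1: Reverse the shift by subtracting 5 from each letter position.
  X (position 23) -> position (23-5) mod 26 = 18 -> S
  J (position 9) -> position (9-5) mod 26 = 4 -> E
  X (position 23) -> position (23-5) mod 26 = 18 -> S
  X (position 23) -> position (23-5) mod 26 = 18 -> S
  N (position 13) -> position (13-5) mod 26 = 8 -> I
  T (position 19) -> position (19-5) mod 26 = 14 -> O
  S (position 18) -> position (18-5) mod 26 = 13 -> N
Decrypted message: SESSION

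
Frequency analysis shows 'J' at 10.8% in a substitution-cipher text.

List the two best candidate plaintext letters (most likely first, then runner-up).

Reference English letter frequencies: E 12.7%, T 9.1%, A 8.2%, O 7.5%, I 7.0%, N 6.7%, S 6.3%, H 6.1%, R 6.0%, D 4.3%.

Step 1: Observed frequency of 'J' is 10.8%.
Step 2: Compute distances to each reference frequency and sort:
  T (9.1%): difference = 1.7% <-- BEST
  E (12.7%): difference = 1.9% <-- RUNNER-UP
  A (8.2%): difference = 2.6%
  O (7.5%): difference = 3.3%
  I (7.0%): difference = 3.8%
Step 3: Most likely is 'T' (9.1%, diff 1.7%); second most likely is 'E' (12.7%, diff 1.9%).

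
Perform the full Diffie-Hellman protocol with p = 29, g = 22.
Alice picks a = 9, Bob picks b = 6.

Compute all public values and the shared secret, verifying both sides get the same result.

Step 1: A = g^a mod p = 22^9 mod 29 = 9.
Step 2: B = g^b mod p = 22^6 mod 29 = 25.
Step 3: Alice computes s = B^a mod p = 25^9 mod 29 = 16.
Step 4: Bob computes s = A^b mod p = 9^6 mod 29 = 16.
Both sides agree: shared secret = 16.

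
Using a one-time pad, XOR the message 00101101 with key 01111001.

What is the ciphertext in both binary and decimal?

Step 1: Write out the XOR operation bit by bit:
  Message: 00101101
  Key:     01111001
  XOR:     01010100
Step 2: Convert to decimal: 01010100 = 84.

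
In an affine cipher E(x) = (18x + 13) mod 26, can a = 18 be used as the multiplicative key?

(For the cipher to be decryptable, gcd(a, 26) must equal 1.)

Step 1: Compute gcd(18, 26).
Step 2: gcd(18, 26) = 2.
Since gcd = 2 != 1, 18 shares a common factor with 26, so it cannot be used.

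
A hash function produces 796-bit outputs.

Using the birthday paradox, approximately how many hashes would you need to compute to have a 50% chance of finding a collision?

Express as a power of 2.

Step 1: The birthday paradox gives collision probability ~50% after sqrt(2^n) = 2^(n/2) hashes.
Step 2: For 796-bit output: 2^(796/2) = 2^398.
Step 3: Approximately 2^398 hash computations needed.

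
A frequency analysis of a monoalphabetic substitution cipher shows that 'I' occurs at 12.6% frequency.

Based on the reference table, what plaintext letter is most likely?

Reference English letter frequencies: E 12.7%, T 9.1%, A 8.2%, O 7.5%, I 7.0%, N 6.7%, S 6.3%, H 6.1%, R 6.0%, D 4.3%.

Step 1: The observed frequency is 12.6%.
Step 2: Compare with English frequencies:
  E: 12.7% (difference: 0.1%) <-- closest
  T: 9.1% (difference: 3.5%)
  A: 8.2% (difference: 4.4%)
  O: 7.5% (difference: 5.1%)
  I: 7.0% (difference: 5.6%)
  N: 6.7% (difference: 5.9%)
  S: 6.3% (difference: 6.3%)
  H: 6.1% (difference: 6.5%)
  R: 6.0% (difference: 6.6%)
  D: 4.3% (difference: 8.3%)
Step 3: 'I' most likely represents 'E' (frequency 12.7%).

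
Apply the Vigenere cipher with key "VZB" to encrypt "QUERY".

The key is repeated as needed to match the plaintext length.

Step 1: Repeat key to match plaintext length:
  Plaintext: QUERY
  Key:       VZBVZ
Step 2: Encrypt each letter:
  Q(16) + V(21) = (16+21) mod 26 = 11 = L
  U(20) + Z(25) = (20+25) mod 26 = 19 = T
  E(4) + B(1) = (4+1) mod 26 = 5 = F
  R(17) + V(21) = (17+21) mod 26 = 12 = M
  Y(24) + Z(25) = (24+25) mod 26 = 23 = X
Ciphertext: LTFMX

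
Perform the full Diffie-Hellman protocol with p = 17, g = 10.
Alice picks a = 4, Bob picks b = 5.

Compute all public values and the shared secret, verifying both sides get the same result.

Step 1: A = g^a mod p = 10^4 mod 17 = 4.
Step 2: B = g^b mod p = 10^5 mod 17 = 6.
Step 3: Alice computes s = B^a mod p = 6^4 mod 17 = 4.
Step 4: Bob computes s = A^b mod p = 4^5 mod 17 = 4.
Both sides agree: shared secret = 4.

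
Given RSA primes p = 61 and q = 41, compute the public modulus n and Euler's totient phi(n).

Step 1: n = p * q = 61 * 41 = 2501.
Step 2: phi(n) = (p-1)(q-1) = 60 * 40 = 2400.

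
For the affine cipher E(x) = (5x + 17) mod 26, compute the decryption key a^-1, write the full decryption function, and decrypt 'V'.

Step 1: Find a^-1, the modular inverse of 5 mod 26.
Step 2: We need 5 * a^-1 = 1 (mod 26).
Step 3: 5 * 21 = 105 = 4 * 26 + 1, so a^-1 = 21.
Step 4: D(y) = 21(y - 17) mod 26.
Step 5: Apply to 'V' (y = 21): D(21) = 21 * (21 - 17) mod 26 = 21 * 4 mod 26 = 6 -> 'G'.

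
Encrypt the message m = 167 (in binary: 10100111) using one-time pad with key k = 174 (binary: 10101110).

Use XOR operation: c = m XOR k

Step 1: Write out the XOR operation bit by bit:
  Message: 10100111
  Key:     10101110
  XOR:     00001001
Step 2: Convert to decimal: 00001001 = 9.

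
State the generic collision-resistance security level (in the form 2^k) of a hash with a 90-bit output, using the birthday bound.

Step 1: The birthday paradox gives collision probability ~50% after sqrt(2^n) = 2^(n/2) hashes.
Step 2: For 90-bit output: 2^(90/2) = 2^45.
Step 3: Approximately 2^45 hash computations needed.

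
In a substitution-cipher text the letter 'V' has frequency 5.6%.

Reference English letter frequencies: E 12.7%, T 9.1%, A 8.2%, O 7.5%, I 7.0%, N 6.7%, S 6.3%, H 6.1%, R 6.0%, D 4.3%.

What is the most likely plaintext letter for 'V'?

Step 1: The observed frequency is 5.6%.
Step 2: Compare with English frequencies:
  E: 12.7% (difference: 7.1%)
  T: 9.1% (difference: 3.5%)
  A: 8.2% (difference: 2.6%)
  O: 7.5% (difference: 1.9%)
  I: 7.0% (difference: 1.4%)
  N: 6.7% (difference: 1.1%)
  S: 6.3% (difference: 0.7%)
  H: 6.1% (difference: 0.5%)
  R: 6.0% (difference: 0.4%) <-- closest
  D: 4.3% (difference: 1.3%)
Step 3: 'V' most likely represents 'R' (frequency 6.0%).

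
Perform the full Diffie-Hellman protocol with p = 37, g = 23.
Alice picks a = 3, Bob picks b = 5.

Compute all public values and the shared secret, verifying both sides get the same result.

Step 1: A = g^a mod p = 23^3 mod 37 = 31.
Step 2: B = g^b mod p = 23^5 mod 37 = 8.
Step 3: Alice computes s = B^a mod p = 8^3 mod 37 = 31.
Step 4: Bob computes s = A^b mod p = 31^5 mod 37 = 31.
Both sides agree: shared secret = 31.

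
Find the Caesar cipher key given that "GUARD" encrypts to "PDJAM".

Step 1: Compare first letters: G (position 6) -> P (position 15).
Step 2: Shift = (15 - 6) mod 26 = 9.
The shift value is 9.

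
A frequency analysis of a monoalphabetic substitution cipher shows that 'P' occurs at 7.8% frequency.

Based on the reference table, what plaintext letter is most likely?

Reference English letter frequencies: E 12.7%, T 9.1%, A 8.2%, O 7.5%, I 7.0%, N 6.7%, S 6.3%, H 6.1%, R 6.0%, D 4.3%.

Step 1: The observed frequency is 7.8%.
Step 2: Compare with English frequencies:
  E: 12.7% (difference: 4.9%)
  T: 9.1% (difference: 1.3%)
  A: 8.2% (difference: 0.4%)
  O: 7.5% (difference: 0.3%) <-- closest
  I: 7.0% (difference: 0.8%)
  N: 6.7% (difference: 1.1%)
  S: 6.3% (difference: 1.5%)
  H: 6.1% (difference: 1.7%)
  R: 6.0% (difference: 1.8%)
  D: 4.3% (difference: 3.5%)
Step 3: 'P' most likely represents 'O' (frequency 7.5%).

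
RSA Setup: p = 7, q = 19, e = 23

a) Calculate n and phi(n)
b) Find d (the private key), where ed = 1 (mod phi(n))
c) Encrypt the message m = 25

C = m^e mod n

Step 1: n = 7 * 19 = 133.
Step 2: phi(n) = (7-1)(19-1) = 6 * 18 = 108.
Step 3: Find d = 23^(-1) mod 108 = 47.
  Verify: 23 * 47 = 1081 = 1 (mod 108).
Step 4: C = 25^23 mod 133 = 100.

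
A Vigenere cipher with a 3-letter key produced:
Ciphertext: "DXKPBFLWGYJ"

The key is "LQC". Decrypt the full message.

Step 1: Key 'LQC' has length 3. Extended key: LQCLQCLQCLQ
Step 2: Decrypt each position:
  D(3) - L(11) = 18 = S
  X(23) - Q(16) = 7 = H
  K(10) - C(2) = 8 = I
  P(15) - L(11) = 4 = E
  B(1) - Q(16) = 11 = L
  F(5) - C(2) = 3 = D
  L(11) - L(11) = 0 = A
  W(22) - Q(16) = 6 = G
  G(6) - C(2) = 4 = E
  Y(24) - L(11) = 13 = N
  J(9) - Q(16) = 19 = T
Plaintext: SHIELDAGENT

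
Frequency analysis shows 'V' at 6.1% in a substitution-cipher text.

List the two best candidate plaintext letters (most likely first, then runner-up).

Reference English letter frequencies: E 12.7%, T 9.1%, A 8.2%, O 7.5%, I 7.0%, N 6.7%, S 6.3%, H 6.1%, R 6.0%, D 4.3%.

Step 1: Observed frequency of 'V' is 6.1%.
Step 2: Compute distances to each reference frequency and sort:
  H (6.1%): difference = 0.0% <-- BEST
  R (6.0%): difference = 0.1% <-- RUNNER-UP
  S (6.3%): difference = 0.2%
  N (6.7%): difference = 0.6%
  I (7.0%): difference = 0.9%
Step 3: Most likely is 'H' (6.1%, diff 0.0%); second most likely is 'R' (6.0%, diff 0.1%).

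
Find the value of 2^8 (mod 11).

Step 1: Compute 2^8 mod 11 step by step, reducing modulo 11 at each step.
  2^1 mod 11 = 2
  2^2 mod 11 = (2 * 2) mod 11 = 4
  2^3 mod 11 = (4 * 2) mod 11 = 8
  2^4 mod 11 = (8 * 2) mod 11 = 5
  2^5 mod 11 = (5 * 2) mod 11 = 10
  2^6 mod 11 = (10 * 2) mod 11 = 9
  2^7 mod 11 = (9 * 2) mod 11 = 7
  2^8 mod 11 = (7 * 2) mod 11 = 3
Step 2: Result = 3.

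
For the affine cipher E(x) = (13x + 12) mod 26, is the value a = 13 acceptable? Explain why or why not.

Step 1: Compute gcd(13, 26).
Step 2: gcd(13, 26) = 13.
Since gcd = 13 != 1, 13 shares a common factor with 26, so it cannot be used.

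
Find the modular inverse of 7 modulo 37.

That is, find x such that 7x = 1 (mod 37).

Step 1: We need x such that 7 * x = 1 (mod 37).
Step 2: Using the extended Euclidean algorithm or trial:
  7 * 16 = 112 = 3 * 37 + 1.
Step 3: Since 112 mod 37 = 1, the inverse is x = 16.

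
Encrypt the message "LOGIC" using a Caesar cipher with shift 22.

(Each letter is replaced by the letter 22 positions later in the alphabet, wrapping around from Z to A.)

Step 1: For each letter, shift forward by 22 positions (mod 26).
  L (position 11) -> position (11+22) mod 26 = 7 -> H
  O (position 14) -> position (14+22) mod 26 = 10 -> K
  G (position 6) -> position (6+22) mod 26 = 2 -> C
  I (position 8) -> position (8+22) mod 26 = 4 -> E
  C (position 2) -> position (2+22) mod 26 = 24 -> Y
Result: HKCEY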